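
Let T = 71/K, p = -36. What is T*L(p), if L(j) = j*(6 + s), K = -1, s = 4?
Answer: 25560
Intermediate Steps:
L(j) = 10*j (L(j) = j*(6 + 4) = j*10 = 10*j)
T = -71 (T = 71/(-1) = 71*(-1) = -71)
T*L(p) = -710*(-36) = -71*(-360) = 25560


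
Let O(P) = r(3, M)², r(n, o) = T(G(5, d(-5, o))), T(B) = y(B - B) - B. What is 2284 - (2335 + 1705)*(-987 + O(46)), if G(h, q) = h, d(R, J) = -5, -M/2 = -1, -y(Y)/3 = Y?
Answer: 3888764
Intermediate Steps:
y(Y) = -3*Y
M = 2 (M = -2*(-1) = 2)
T(B) = -B (T(B) = -3*(B - B) - B = -3*0 - B = 0 - B = -B)
r(n, o) = -5 (r(n, o) = -1*5 = -5)
O(P) = 25 (O(P) = (-5)² = 25)
2284 - (2335 + 1705)*(-987 + O(46)) = 2284 - (2335 + 1705)*(-987 + 25) = 2284 - 4040*(-962) = 2284 - 1*(-3886480) = 2284 + 3886480 = 3888764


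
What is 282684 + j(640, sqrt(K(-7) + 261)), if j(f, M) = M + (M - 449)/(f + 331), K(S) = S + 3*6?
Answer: 274485715/971 + 3888*sqrt(17)/971 ≈ 2.8270e+5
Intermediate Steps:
K(S) = 18 + S (K(S) = S + 18 = 18 + S)
j(f, M) = M + (-449 + M)/(331 + f)
282684 + j(640, sqrt(K(-7) + 261)) = 282684 + (-449 + 332*sqrt((18 - 7) + 261) + sqrt((18 - 7) + 261)*640)/(331 + 640) = 282684 + (-449 + 332*sqrt(11 + 261) + sqrt(11 + 261)*640)/971 = 282684 + (-449 + 332*sqrt(272) + sqrt(272)*640)/971 = 282684 + (-449 + 332*(4*sqrt(17)) + (4*sqrt(17))*640)/971 = 282684 + (-449 + 1328*sqrt(17) + 2560*sqrt(17))/971 = 282684 + (-449 + 3888*sqrt(17))/971 = 282684 + (-449/971 + 3888*sqrt(17)/971) = 274485715/971 + 3888*sqrt(17)/971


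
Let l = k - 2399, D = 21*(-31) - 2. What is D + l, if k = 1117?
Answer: -1935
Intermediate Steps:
D = -653 (D = -651 - 2 = -653)
l = -1282 (l = 1117 - 2399 = -1282)
D + l = -653 - 1282 = -1935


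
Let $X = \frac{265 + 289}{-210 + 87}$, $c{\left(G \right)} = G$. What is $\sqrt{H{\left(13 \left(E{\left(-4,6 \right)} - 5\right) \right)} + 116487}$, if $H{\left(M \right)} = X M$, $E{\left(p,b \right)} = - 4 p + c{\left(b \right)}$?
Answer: $\frac{\sqrt{1747272441}}{123} \approx 339.84$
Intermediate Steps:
$X = - \frac{554}{123}$ ($X = \frac{554}{-123} = 554 \left(- \frac{1}{123}\right) = - \frac{554}{123} \approx -4.5041$)
$E{\left(p,b \right)} = b - 4 p$ ($E{\left(p,b \right)} = - 4 p + b = b - 4 p$)
$H{\left(M \right)} = - \frac{554 M}{123}$
$\sqrt{H{\left(13 \left(E{\left(-4,6 \right)} - 5\right) \right)} + 116487} = \sqrt{- \frac{554 \cdot 13 \left(\left(6 - -16\right) - 5\right)}{123} + 116487} = \sqrt{- \frac{554 \cdot 13 \left(\left(6 + 16\right) - 5\right)}{123} + 116487} = \sqrt{- \frac{554 \cdot 13 \left(22 - 5\right)}{123} + 116487} = \sqrt{- \frac{554 \cdot 13 \cdot 17}{123} + 116487} = \sqrt{\left(- \frac{554}{123}\right) 221 + 116487} = \sqrt{- \frac{122434}{123} + 116487} = \sqrt{\frac{14205467}{123}} = \frac{\sqrt{1747272441}}{123}$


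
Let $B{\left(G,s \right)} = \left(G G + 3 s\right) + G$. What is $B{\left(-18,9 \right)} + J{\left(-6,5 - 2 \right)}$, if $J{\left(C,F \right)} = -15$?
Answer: $318$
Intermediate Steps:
$B{\left(G,s \right)} = G + G^{2} + 3 s$ ($B{\left(G,s \right)} = \left(G^{2} + 3 s\right) + G = G + G^{2} + 3 s$)
$B{\left(-18,9 \right)} + J{\left(-6,5 - 2 \right)} = \left(-18 + \left(-18\right)^{2} + 3 \cdot 9\right) - 15 = \left(-18 + 324 + 27\right) - 15 = 333 - 15 = 318$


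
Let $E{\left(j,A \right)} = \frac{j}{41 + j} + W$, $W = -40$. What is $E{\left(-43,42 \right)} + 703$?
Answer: $\frac{1369}{2} \approx 684.5$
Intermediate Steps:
$E{\left(j,A \right)} = -40 + \frac{j}{41 + j}$ ($E{\left(j,A \right)} = \frac{j}{41 + j} - 40 = -40 + \frac{j}{41 + j}$)
$E{\left(-43,42 \right)} + 703 = \frac{-1640 - -1677}{41 - 43} + 703 = \frac{-1640 + 1677}{-2} + 703 = \left(- \frac{1}{2}\right) 37 + 703 = - \frac{37}{2} + 703 = \frac{1369}{2}$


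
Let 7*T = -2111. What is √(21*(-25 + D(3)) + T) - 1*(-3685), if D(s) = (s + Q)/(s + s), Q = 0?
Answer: 3685 + 5*I*√6398/14 ≈ 3685.0 + 28.567*I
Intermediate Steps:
T = -2111/7 (T = (⅐)*(-2111) = -2111/7 ≈ -301.57)
D(s) = ½ (D(s) = (s + 0)/(s + s) = s/((2*s)) = s*(1/(2*s)) = ½)
√(21*(-25 + D(3)) + T) - 1*(-3685) = √(21*(-25 + ½) - 2111/7) - 1*(-3685) = √(21*(-49/2) - 2111/7) + 3685 = √(-1029/2 - 2111/7) + 3685 = √(-11425/14) + 3685 = 5*I*√6398/14 + 3685 = 3685 + 5*I*√6398/14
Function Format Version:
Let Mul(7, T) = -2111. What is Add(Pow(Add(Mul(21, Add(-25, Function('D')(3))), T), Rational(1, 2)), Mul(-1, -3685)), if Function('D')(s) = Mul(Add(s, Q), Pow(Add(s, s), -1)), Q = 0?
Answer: Add(3685, Mul(Rational(5, 14), I, Pow(6398, Rational(1, 2)))) ≈ Add(3685.0, Mul(28.567, I))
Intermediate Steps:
T = Rational(-2111, 7) (T = Mul(Rational(1, 7), -2111) = Rational(-2111, 7) ≈ -301.57)
Function('D')(s) = Rational(1, 2) (Function('D')(s) = Mul(Add(s, 0), Pow(Add(s, s), -1)) = Mul(s, Pow(Mul(2, s), -1)) = Mul(s, Mul(Rational(1, 2), Pow(s, -1))) = Rational(1, 2))
Add(Pow(Add(Mul(21, Add(-25, Function('D')(3))), T), Rational(1, 2)), Mul(-1, -3685)) = Add(Pow(Add(Mul(21, Add(-25, Rational(1, 2))), Rational(-2111, 7)), Rational(1, 2)), Mul(-1, -3685)) = Add(Pow(Add(Mul(21, Rational(-49, 2)), Rational(-2111, 7)), Rational(1, 2)), 3685) = Add(Pow(Add(Rational(-1029, 2), Rational(-2111, 7)), Rational(1, 2)), 3685) = Add(Pow(Rational(-11425, 14), Rational(1, 2)), 3685) = Add(Mul(Rational(5, 14), I, Pow(6398, Rational(1, 2))), 3685) = Add(3685, Mul(Rational(5, 14), I, Pow(6398, Rational(1, 2))))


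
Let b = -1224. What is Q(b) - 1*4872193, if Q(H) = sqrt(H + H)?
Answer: -4872193 + 12*I*sqrt(17) ≈ -4.8722e+6 + 49.477*I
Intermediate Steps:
Q(H) = sqrt(2)*sqrt(H) (Q(H) = sqrt(2*H) = sqrt(2)*sqrt(H))
Q(b) - 1*4872193 = sqrt(2)*sqrt(-1224) - 1*4872193 = sqrt(2)*(6*I*sqrt(34)) - 4872193 = 12*I*sqrt(17) - 4872193 = -4872193 + 12*I*sqrt(17)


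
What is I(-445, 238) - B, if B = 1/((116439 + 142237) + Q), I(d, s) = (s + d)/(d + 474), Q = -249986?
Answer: -1798859/252010 ≈ -7.1380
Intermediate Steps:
I(d, s) = (d + s)/(474 + d)
B = 1/8690 (B = 1/((116439 + 142237) - 249986) = 1/(258676 - 249986) = 1/8690 ≈ 0.00011507)
I(-445, 238) - B = (-445 + 238)/(474 - 445) - 1*1/8690 = -207/29 - 1/8690 = -1798859/252010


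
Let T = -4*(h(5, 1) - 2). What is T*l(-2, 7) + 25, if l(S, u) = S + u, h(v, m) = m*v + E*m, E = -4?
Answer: 45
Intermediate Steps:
h(v, m) = -4*m + m*v (h(v, m) = m*v - 4*m = -4*m + m*v)
T = 4 (T = -4*(1*(-4 + 5) - 2) = -4*(1*1 - 2) = -4*(1 - 2) = -4*(-1) = 4)
T*l(-2, 7) + 25 = 4*(-2 + 7) + 25 = 4*5 + 25 = 20 + 25 = 45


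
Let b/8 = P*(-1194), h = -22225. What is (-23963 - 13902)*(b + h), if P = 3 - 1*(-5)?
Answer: 3735041465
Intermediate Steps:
P = 8 (P = 3 + 5 = 8)
b = -76416 (b = 8*(8*(-1194)) = 8*(-9552) = -76416)
(-23963 - 13902)*(b + h) = (-23963 - 13902)*(-76416 - 22225) = -37865*(-98641) = 3735041465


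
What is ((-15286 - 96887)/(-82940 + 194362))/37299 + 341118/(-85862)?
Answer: -236278646789855/59472731846906 ≈ -3.9729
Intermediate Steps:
((-15286 - 96887)/(-82940 + 194362))/37299 + 341118/(-85862) = -112173/111422*(1/37299) + 341118*(-1/85862) = -112173*1/111422*(1/37299) - 170559/42931 = -112173/111422*1/37299 - 170559/42931 = -37391/1385309726 - 170559/42931 = -236278646789855/59472731846906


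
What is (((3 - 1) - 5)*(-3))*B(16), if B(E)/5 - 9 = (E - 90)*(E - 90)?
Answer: 246825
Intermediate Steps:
B(E) = 45 + 5*(-90 + E)² (B(E) = 45 + 5*((E - 90)*(E - 90)) = 45 + 5*((-90 + E)*(-90 + E)) = 45 + 5*(-90 + E)²)
(((3 - 1) - 5)*(-3))*B(16) = (((3 - 1) - 5)*(-3))*(45 + 5*(-90 + 16)²) = ((2 - 5)*(-3))*(45 + 5*(-74)²) = (-3*(-3))*(45 + 5*5476) = 9*(45 + 27380) = 9*27425 = 246825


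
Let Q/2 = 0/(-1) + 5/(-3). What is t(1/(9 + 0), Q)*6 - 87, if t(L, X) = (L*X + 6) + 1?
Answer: -425/9 ≈ -47.222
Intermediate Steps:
Q = -10/3 (Q = 2*(0/(-1) + 5/(-3)) = 2*(0*(-1) + 5*(-⅓)) = 2*(0 - 5/3) = 2*(-5/3) = -10/3 ≈ -3.3333)
t(L, X) = 7 + L*X (t(L, X) = (6 + L*X) + 1 = 7 + L*X)
t(1/(9 + 0), Q)*6 - 87 = (7 - 10/3/(9 + 0))*6 - 87 = (7 - 10/3/9)*6 - 87 = (7 + (⅑)*(-10/3))*6 - 87 = (7 - 10/27)*6 - 87 = (179/27)*6 - 87 = 358/9 - 87 = -425/9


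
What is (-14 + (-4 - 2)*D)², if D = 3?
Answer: 1024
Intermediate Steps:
(-14 + (-4 - 2)*D)² = (-14 + (-4 - 2)*3)² = (-14 - 6*3)² = (-14 - 18)² = (-32)² = 1024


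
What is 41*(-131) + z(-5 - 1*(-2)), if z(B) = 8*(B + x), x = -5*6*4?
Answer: -6355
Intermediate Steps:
x = -120 (x = -30*4 = -120)
z(B) = -960 + 8*B (z(B) = 8*(B - 120) = 8*(-120 + B) = -960 + 8*B)
41*(-131) + z(-5 - 1*(-2)) = 41*(-131) + (-960 + 8*(-5 - 1*(-2))) = -5371 + (-960 + 8*(-5 + 2)) = -5371 + (-960 + 8*(-3)) = -5371 + (-960 - 24) = -5371 - 984 = -6355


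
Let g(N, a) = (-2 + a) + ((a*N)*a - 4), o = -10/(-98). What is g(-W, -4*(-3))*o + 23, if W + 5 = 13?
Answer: -4603/49 ≈ -93.939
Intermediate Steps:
W = 8 (W = -5 + 13 = 8)
o = 5/49 (o = -10*(-1/98) = 5/49 ≈ 0.10204)
g(N, a) = -6 + a + N*a² (g(N, a) = (-2 + a) + ((N*a)*a - 4) = (-2 + a) + (N*a² - 4) = (-2 + a) + (-4 + N*a²) = -6 + a + N*a²)
g(-W, -4*(-3))*o + 23 = (-6 - 4*(-3) + (-1*8)*(-4*(-3))²)*(5/49) + 23 = (-6 + 12 - 8*12²)*(5/49) + 23 = (-6 + 12 - 8*144)*(5/49) + 23 = (-6 + 12 - 1152)*(5/49) + 23 = -1146*5/49 + 23 = -5730/49 + 23 = -4603/49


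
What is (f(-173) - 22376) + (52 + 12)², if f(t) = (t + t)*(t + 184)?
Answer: -22086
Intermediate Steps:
f(t) = 2*t*(184 + t) (f(t) = (2*t)*(184 + t) = 2*t*(184 + t))
(f(-173) - 22376) + (52 + 12)² = (2*(-173)*(184 - 173) - 22376) + (52 + 12)² = (2*(-173)*11 - 22376) + 64² = (-3806 - 22376) + 4096 = -26182 + 4096 = -22086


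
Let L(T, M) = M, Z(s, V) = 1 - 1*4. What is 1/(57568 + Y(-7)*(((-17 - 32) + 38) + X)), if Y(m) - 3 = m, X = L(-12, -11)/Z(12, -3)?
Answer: 3/172792 ≈ 1.7362e-5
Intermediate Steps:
Z(s, V) = -3 (Z(s, V) = 1 - 4 = -3)
X = 11/3 (X = -11/(-3) = -11*(-⅓) = 11/3 ≈ 3.6667)
Y(m) = 3 + m
1/(57568 + Y(-7)*(((-17 - 32) + 38) + X)) = 1/(57568 + (3 - 7)*(((-17 - 32) + 38) + 11/3)) = 1/(57568 - 4*((-49 + 38) + 11/3)) = 1/(57568 - 4*(-11 + 11/3)) = 1/(57568 - 4*(-22/3)) = 1/(57568 + 88/3) = 1/(172792/3) = 3/172792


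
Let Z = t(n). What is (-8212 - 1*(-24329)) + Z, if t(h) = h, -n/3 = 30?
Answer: 16027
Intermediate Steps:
n = -90 (n = -3*30 = -90)
Z = -90
(-8212 - 1*(-24329)) + Z = (-8212 - 1*(-24329)) - 90 = (-8212 + 24329) - 90 = 16117 - 90 = 16027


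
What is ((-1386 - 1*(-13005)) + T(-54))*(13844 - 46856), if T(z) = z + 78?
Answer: -384358716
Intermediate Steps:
T(z) = 78 + z
((-1386 - 1*(-13005)) + T(-54))*(13844 - 46856) = ((-1386 - 1*(-13005)) + (78 - 54))*(13844 - 46856) = ((-1386 + 13005) + 24)*(-33012) = (11619 + 24)*(-33012) = 11643*(-33012) = -384358716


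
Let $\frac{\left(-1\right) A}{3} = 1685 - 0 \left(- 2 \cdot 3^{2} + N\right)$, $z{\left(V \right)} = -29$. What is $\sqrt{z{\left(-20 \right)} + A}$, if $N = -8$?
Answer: $2 i \sqrt{1271} \approx 71.302 i$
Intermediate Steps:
$A = -5055$ ($A = - 3 \left(1685 - 0 \left(- 2 \cdot 3^{2} - 8\right)\right) = - 3 \left(1685 - 0 \left(\left(-2\right) 9 - 8\right)\right) = - 3 \left(1685 - 0 \left(-18 - 8\right)\right) = - 3 \left(1685 - 0 \left(-26\right)\right) = - 3 \left(1685 - 0\right) = - 3 \left(1685 + 0\right) = \left(-3\right) 1685 = -5055$)
$\sqrt{z{\left(-20 \right)} + A} = \sqrt{-29 - 5055} = \sqrt{-5084} = 2 i \sqrt{1271}$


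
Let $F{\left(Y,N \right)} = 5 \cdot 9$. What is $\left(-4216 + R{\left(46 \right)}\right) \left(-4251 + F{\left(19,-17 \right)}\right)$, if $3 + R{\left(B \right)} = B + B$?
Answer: $17358162$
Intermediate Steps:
$F{\left(Y,N \right)} = 45$
$R{\left(B \right)} = -3 + 2 B$ ($R{\left(B \right)} = -3 + \left(B + B\right) = -3 + 2 B$)
$\left(-4216 + R{\left(46 \right)}\right) \left(-4251 + F{\left(19,-17 \right)}\right) = \left(-4216 + \left(-3 + 2 \cdot 46\right)\right) \left(-4251 + 45\right) = \left(-4216 + \left(-3 + 92\right)\right) \left(-4206\right) = \left(-4216 + 89\right) \left(-4206\right) = \left(-4127\right) \left(-4206\right) = 17358162$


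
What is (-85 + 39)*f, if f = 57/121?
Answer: -2622/121 ≈ -21.669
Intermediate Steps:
f = 57/121 (f = 57*(1/121) = 57/121 ≈ 0.47107)
(-85 + 39)*f = (-85 + 39)*(57/121) = -46*57/121 = -2622/121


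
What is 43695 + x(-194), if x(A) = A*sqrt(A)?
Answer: 43695 - 194*I*sqrt(194) ≈ 43695.0 - 2702.1*I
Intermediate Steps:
x(A) = A**(3/2)
43695 + x(-194) = 43695 + (-194)**(3/2) = 43695 - 194*I*sqrt(194)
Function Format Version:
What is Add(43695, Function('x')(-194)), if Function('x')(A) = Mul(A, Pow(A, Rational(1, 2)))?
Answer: Add(43695, Mul(-194, I, Pow(194, Rational(1, 2)))) ≈ Add(43695., Mul(-2702.1, I))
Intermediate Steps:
Function('x')(A) = Pow(A, Rational(3, 2))
Add(43695, Function('x')(-194)) = Add(43695, Pow(-194, Rational(3, 2))) = Add(43695, Mul(-194, I, Pow(194, Rational(1, 2))))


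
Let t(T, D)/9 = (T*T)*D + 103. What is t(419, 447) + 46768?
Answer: 706329598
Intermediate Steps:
t(T, D) = 927 + 9*D*T² (t(T, D) = 9*((T*T)*D + 103) = 9*(T²*D + 103) = 9*(D*T² + 103) = 9*(103 + D*T²) = 927 + 9*D*T²)
t(419, 447) + 46768 = (927 + 9*447*419²) + 46768 = (927 + 9*447*175561) + 46768 = (927 + 706281903) + 46768 = 706282830 + 46768 = 706329598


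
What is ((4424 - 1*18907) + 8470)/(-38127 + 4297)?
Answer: 6013/33830 ≈ 0.17774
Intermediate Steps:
((4424 - 1*18907) + 8470)/(-38127 + 4297) = ((4424 - 18907) + 8470)/(-33830) = (-14483 + 8470)*(-1/33830) = -6013*(-1/33830) = 6013/33830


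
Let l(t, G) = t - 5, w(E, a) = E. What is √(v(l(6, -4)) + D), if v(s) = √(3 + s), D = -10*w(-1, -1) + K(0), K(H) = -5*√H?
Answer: 2*√3 ≈ 3.4641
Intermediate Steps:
l(t, G) = -5 + t
D = 10 (D = -10*(-1) - 5*√0 = 10 - 5*0 = 10 + 0 = 10)
√(v(l(6, -4)) + D) = √(√(3 + (-5 + 6)) + 10) = √(√(3 + 1) + 10) = √(√4 + 10) = √(2 + 10) = √12 = 2*√3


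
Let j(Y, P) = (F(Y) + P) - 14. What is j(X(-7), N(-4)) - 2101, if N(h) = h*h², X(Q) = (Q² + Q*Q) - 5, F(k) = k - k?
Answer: -2179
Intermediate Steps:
F(k) = 0
X(Q) = -5 + 2*Q² (X(Q) = (Q² + Q²) - 5 = 2*Q² - 5 = -5 + 2*Q²)
N(h) = h³
j(Y, P) = -14 + P (j(Y, P) = (0 + P) - 14 = P - 14 = -14 + P)
j(X(-7), N(-4)) - 2101 = (-14 + (-4)³) - 2101 = (-14 - 64) - 2101 = -78 - 2101 = -2179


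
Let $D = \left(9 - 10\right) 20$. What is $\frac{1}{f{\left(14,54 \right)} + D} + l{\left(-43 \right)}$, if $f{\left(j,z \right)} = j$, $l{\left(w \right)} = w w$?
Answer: $\frac{11093}{6} \approx 1848.8$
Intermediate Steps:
$l{\left(w \right)} = w^{2}$
$D = -20$ ($D = \left(-1\right) 20 = -20$)
$\frac{1}{f{\left(14,54 \right)} + D} + l{\left(-43 \right)} = \frac{1}{14 - 20} + \left(-43\right)^{2} = \frac{1}{-6} + 1849 = - \frac{1}{6} + 1849 = \frac{11093}{6}$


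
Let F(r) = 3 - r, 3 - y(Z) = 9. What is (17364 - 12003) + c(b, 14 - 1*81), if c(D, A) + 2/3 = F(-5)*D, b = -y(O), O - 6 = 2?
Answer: 16225/3 ≈ 5408.3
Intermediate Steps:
O = 8 (O = 6 + 2 = 8)
y(Z) = -6 (y(Z) = 3 - 1*9 = 3 - 9 = -6)
b = 6 (b = -1*(-6) = 6)
c(D, A) = -⅔ + 8*D (c(D, A) = -⅔ + (3 - 1*(-5))*D = -⅔ + (3 + 5)*D = -⅔ + 8*D)
(17364 - 12003) + c(b, 14 - 1*81) = (17364 - 12003) + (-⅔ + 8*6) = 5361 + (-⅔ + 48) = 5361 + 142/3 = 16225/3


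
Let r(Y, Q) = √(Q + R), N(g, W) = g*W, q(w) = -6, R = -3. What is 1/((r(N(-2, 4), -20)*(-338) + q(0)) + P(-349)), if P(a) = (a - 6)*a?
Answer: I/(338*√23 + 123889*I) ≈ 8.0704e-6 + 1.0559e-7*I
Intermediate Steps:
N(g, W) = W*g
P(a) = a*(-6 + a) (P(a) = (-6 + a)*a = a*(-6 + a))
r(Y, Q) = √(-3 + Q) (r(Y, Q) = √(Q - 3) = √(-3 + Q))
1/((r(N(-2, 4), -20)*(-338) + q(0)) + P(-349)) = 1/((√(-3 - 20)*(-338) - 6) - 349*(-6 - 349)) = 1/((√(-23)*(-338) - 6) - 349*(-355)) = 1/(((I*√23)*(-338) - 6) + 123895) = 1/((-338*I*√23 - 6) + 123895) = 1/((-6 - 338*I*√23) + 123895) = 1/(123889 - 338*I*√23)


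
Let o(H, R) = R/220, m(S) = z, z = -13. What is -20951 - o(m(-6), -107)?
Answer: -4609113/220 ≈ -20951.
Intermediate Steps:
m(S) = -13
o(H, R) = R/220 (o(H, R) = R*(1/220) = R/220)
-20951 - o(m(-6), -107) = -20951 - (-107)/220 = -20951 - 1*(-107/220) = -20951 + 107/220 = -4609113/220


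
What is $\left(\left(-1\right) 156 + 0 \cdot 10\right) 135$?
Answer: $-21060$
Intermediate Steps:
$\left(\left(-1\right) 156 + 0 \cdot 10\right) 135 = \left(-156 + 0\right) 135 = \left(-156\right) 135 = -21060$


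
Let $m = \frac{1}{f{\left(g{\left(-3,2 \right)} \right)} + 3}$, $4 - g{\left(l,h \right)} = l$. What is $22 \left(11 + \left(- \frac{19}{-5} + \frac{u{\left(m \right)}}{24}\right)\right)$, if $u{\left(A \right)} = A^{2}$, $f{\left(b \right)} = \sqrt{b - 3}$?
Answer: $\frac{97691}{300} \approx 325.64$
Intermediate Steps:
$g{\left(l,h \right)} = 4 - l$
$f{\left(b \right)} = \sqrt{-3 + b}$
$m = \frac{1}{5}$ ($m = \frac{1}{\sqrt{-3 + \left(4 - -3\right)} + 3} = \frac{1}{\sqrt{-3 + \left(4 + 3\right)} + 3} = \frac{1}{\sqrt{-3 + 7} + 3} = \frac{1}{\sqrt{4} + 3} = \frac{1}{2 + 3} = \frac{1}{5} \approx 0.2$)
$22 \left(11 + \left(- \frac{19}{-5} + \frac{u{\left(m \right)}}{24}\right)\right) = 22 \left(11 + \left(- \frac{19}{-5} + \frac{1}{25 \cdot 24}\right)\right) = 22 \left(11 + \left(\left(-19\right) \left(- \frac{1}{5}\right) + \frac{1}{25} \cdot \frac{1}{24}\right)\right) = 22 \left(11 + \left(\frac{19}{5} + \frac{1}{600}\right)\right) = 22 \left(11 + \frac{2281}{600}\right) = 22 \cdot \frac{8881}{600} = \frac{97691}{300}$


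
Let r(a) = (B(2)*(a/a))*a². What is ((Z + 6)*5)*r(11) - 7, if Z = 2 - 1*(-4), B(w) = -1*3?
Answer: -21787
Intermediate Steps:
B(w) = -3
Z = 6 (Z = 2 + 4 = 6)
r(a) = -3*a² (r(a) = (-3*a/a)*a² = (-3*1)*a² = -3*a²)
((Z + 6)*5)*r(11) - 7 = ((6 + 6)*5)*(-3*11²) - 7 = (12*5)*(-3*121) - 7 = 60*(-363) - 7 = -21780 - 7 = -21787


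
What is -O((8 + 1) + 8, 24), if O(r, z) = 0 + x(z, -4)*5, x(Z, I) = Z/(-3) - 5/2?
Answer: 105/2 ≈ 52.500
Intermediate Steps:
x(Z, I) = -5/2 - Z/3 (x(Z, I) = Z*(-⅓) - 5*½ = -Z/3 - 5/2 = -5/2 - Z/3)
O(r, z) = -25/2 - 5*z/3 (O(r, z) = 0 + (-5/2 - z/3)*5 = 0 + (-25/2 - 5*z/3) = -25/2 - 5*z/3)
-O((8 + 1) + 8, 24) = -(-25/2 - 5/3*24) = -(-25/2 - 40) = -1*(-105/2) = 105/2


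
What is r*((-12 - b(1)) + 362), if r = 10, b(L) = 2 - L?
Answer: 3490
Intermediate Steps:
r*((-12 - b(1)) + 362) = 10*((-12 - (2 - 1*1)) + 362) = 10*((-12 - (2 - 1)) + 362) = 10*((-12 - 1*1) + 362) = 10*((-12 - 1) + 362) = 10*(-13 + 362) = 10*349 = 3490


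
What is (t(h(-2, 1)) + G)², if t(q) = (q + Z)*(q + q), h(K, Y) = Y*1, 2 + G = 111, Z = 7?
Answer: 15625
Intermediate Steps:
G = 109 (G = -2 + 111 = 109)
h(K, Y) = Y
t(q) = 2*q*(7 + q) (t(q) = (q + 7)*(q + q) = (7 + q)*(2*q) = 2*q*(7 + q))
(t(h(-2, 1)) + G)² = (2*1*(7 + 1) + 109)² = (2*1*8 + 109)² = (16 + 109)² = 125² = 15625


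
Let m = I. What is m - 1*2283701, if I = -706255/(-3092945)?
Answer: -1412672176638/618589 ≈ -2.2837e+6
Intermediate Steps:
I = 141251/618589 (I = -706255*(-1/3092945) = 141251/618589 ≈ 0.22834)
m = 141251/618589 ≈ 0.22834
m - 1*2283701 = 141251/618589 - 1*2283701 = 141251/618589 - 2283701 = -1412672176638/618589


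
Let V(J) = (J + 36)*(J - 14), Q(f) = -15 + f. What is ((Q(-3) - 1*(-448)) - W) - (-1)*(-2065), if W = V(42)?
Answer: -3819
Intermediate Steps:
V(J) = (-14 + J)*(36 + J) (V(J) = (36 + J)*(-14 + J) = (-14 + J)*(36 + J))
W = 2184 (W = -504 + 42² + 22*42 = -504 + 1764 + 924 = 2184)
((Q(-3) - 1*(-448)) - W) - (-1)*(-2065) = (((-15 - 3) - 1*(-448)) - 1*2184) - (-1)*(-2065) = ((-18 + 448) - 2184) - 1*2065 = (430 - 2184) - 2065 = -1754 - 2065 = -3819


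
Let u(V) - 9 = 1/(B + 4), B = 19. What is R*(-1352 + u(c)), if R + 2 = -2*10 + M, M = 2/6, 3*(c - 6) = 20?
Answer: 669240/23 ≈ 29097.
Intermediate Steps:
c = 38/3 (c = 6 + (1/3)*20 = 6 + 20/3 = 38/3 ≈ 12.667)
M = 1/3 (M = 2*(1/6) = 1/3 ≈ 0.33333)
R = -65/3 (R = -2 + (-2*10 + 1/3) = -2 + (-20 + 1/3) = -2 - 59/3 = -65/3 ≈ -21.667)
u(V) = 208/23 (u(V) = 9 + 1/(19 + 4) = 9 + 1/23 = 208/23)
R*(-1352 + u(c)) = -65*(-1352 + 208/23)/3 = -65/3*(-30888/23) = 669240/23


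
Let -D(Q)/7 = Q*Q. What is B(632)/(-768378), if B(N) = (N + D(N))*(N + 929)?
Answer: 2181759748/384189 ≈ 5678.9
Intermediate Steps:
D(Q) = -7*Q² (D(Q) = -7*Q*Q = -7*Q²)
B(N) = (929 + N)*(N - 7*N²) (B(N) = (N - 7*N²)*(N + 929) = (N - 7*N²)*(929 + N) = (929 + N)*(N - 7*N²))
B(632)/(-768378) = (632*(929 - 6502*632 - 7*632²))/(-768378) = (632*(929 - 4109264 - 7*399424))*(-1/768378) = (632*(929 - 4109264 - 2795968))*(-1/768378) = (632*(-6904303))*(-1/768378) = -4363519496*(-1/768378) = 2181759748/384189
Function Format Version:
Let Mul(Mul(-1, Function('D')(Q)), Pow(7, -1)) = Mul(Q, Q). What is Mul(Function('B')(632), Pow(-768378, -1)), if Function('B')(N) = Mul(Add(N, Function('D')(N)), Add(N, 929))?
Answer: Rational(2181759748, 384189) ≈ 5678.9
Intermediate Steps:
Function('D')(Q) = Mul(-7, Pow(Q, 2)) (Function('D')(Q) = Mul(-7, Mul(Q, Q)) = Mul(-7, Pow(Q, 2)))
Function('B')(N) = Mul(Add(929, N), Add(N, Mul(-7, Pow(N, 2)))) (Function('B')(N) = Mul(Add(N, Mul(-7, Pow(N, 2))), Add(N, 929)) = Mul(Add(N, Mul(-7, Pow(N, 2))), Add(929, N)) = Mul(Add(929, N), Add(N, Mul(-7, Pow(N, 2)))))
Mul(Function('B')(632), Pow(-768378, -1)) = Mul(Mul(632, Add(929, Mul(-6502, 632), Mul(-7, Pow(632, 2)))), Pow(-768378, -1)) = Mul(Mul(632, Add(929, -4109264, Mul(-7, 399424))), Rational(-1, 768378)) = Mul(Mul(632, Add(929, -4109264, -2795968)), Rational(-1, 768378)) = Mul(Mul(632, -6904303), Rational(-1, 768378)) = Mul(-4363519496, Rational(-1, 768378)) = Rational(2181759748, 384189)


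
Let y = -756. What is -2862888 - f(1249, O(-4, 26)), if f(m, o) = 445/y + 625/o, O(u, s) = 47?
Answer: -101724588001/35532 ≈ -2.8629e+6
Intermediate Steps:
f(m, o) = -445/756 + 625/o (f(m, o) = 445/(-756) + 625/o = 445*(-1/756) + 625/o = -445/756 + 625/o)
-2862888 - f(1249, O(-4, 26)) = -2862888 - (-445/756 + 625/47) = -2862888 - 1*451585/35532 = -2862888 - 451585/35532 = -101724588001/35532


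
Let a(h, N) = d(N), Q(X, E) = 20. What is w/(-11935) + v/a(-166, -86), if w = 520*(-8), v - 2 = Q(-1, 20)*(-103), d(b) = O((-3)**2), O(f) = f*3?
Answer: -1629994/21483 ≈ -75.874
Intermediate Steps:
O(f) = 3*f
d(b) = 27 (d(b) = 3*(-3)**2 = 3*9 = 27)
a(h, N) = 27
v = -2058 (v = 2 + 20*(-103) = 2 - 2060 = -2058)
w = -4160
w/(-11935) + v/a(-166, -86) = -4160/(-11935) - 2058/27 = -4160*(-1/11935) - 2058*1/27 = 832/2387 - 686/9 = -1629994/21483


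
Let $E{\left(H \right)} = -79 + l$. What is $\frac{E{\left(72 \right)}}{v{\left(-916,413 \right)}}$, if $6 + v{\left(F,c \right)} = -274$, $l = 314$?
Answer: $- \frac{47}{56} \approx -0.83929$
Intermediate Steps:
$v{\left(F,c \right)} = -280$ ($v{\left(F,c \right)} = -6 - 274 = -280$)
$E{\left(H \right)} = 235$ ($E{\left(H \right)} = -79 + 314 = 235$)
$\frac{E{\left(72 \right)}}{v{\left(-916,413 \right)}} = \frac{235}{-280} = 235 \left(- \frac{1}{280}\right) = - \frac{47}{56}$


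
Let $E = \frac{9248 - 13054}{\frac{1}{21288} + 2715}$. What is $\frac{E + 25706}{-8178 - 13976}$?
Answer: $- \frac{742823314549}{640216493917} \approx -1.1603$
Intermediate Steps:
$E = - \frac{81022128}{57796921}$ ($E = - \frac{3806}{\frac{1}{21288} + 2715} = - \frac{3806}{\frac{57796921}{21288}} = \left(-3806\right) \frac{21288}{57796921} = - \frac{81022128}{57796921} \approx -1.4018$)
$\frac{E + 25706}{-8178 - 13976} = \frac{- \frac{81022128}{57796921} + 25706}{-8178 - 13976} = \frac{1485646629098}{57796921 \left(-22154\right)} = \frac{1485646629098}{57796921} \left(- \frac{1}{22154}\right) = - \frac{742823314549}{640216493917}$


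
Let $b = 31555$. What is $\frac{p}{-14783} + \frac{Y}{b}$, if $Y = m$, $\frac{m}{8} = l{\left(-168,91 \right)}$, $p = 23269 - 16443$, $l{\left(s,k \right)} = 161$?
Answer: $- \frac{196353926}{466477565} \approx -0.42093$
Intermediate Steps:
$p = 6826$
$m = 1288$ ($m = 8 \cdot 161 = 1288$)
$Y = 1288$
$\frac{p}{-14783} + \frac{Y}{b} = \frac{6826}{-14783} + \frac{1288}{31555} = 6826 \left(- \frac{1}{14783}\right) + 1288 \cdot \frac{1}{31555} = - \frac{6826}{14783} + \frac{1288}{31555} = - \frac{196353926}{466477565}$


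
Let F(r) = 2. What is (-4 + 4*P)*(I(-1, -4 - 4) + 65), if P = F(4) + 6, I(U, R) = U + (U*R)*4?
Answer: 2688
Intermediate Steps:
I(U, R) = U + 4*R*U (I(U, R) = U + (R*U)*4 = U + 4*R*U)
P = 8 (P = 2 + 6 = 8)
(-4 + 4*P)*(I(-1, -4 - 4) + 65) = (-4 + 4*8)*(-(1 + 4*(-4 - 4)) + 65) = (-4 + 32)*(-(1 + 4*(-8)) + 65) = 28*(-(1 - 32) + 65) = 28*(-1*(-31) + 65) = 28*(31 + 65) = 28*96 = 2688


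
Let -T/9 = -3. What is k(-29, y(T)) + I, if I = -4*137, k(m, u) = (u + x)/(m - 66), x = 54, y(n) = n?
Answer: -52141/95 ≈ -548.85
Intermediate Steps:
T = 27 (T = -9*(-3) = 27)
k(m, u) = (54 + u)/(-66 + m) (k(m, u) = (u + 54)/(m - 66) = (54 + u)/(-66 + m))
I = -548
k(-29, y(T)) + I = (54 + 27)/(-66 - 29) - 548 = 81/(-95) - 548 = -1/95*81 - 548 = -81/95 - 548 = -52141/95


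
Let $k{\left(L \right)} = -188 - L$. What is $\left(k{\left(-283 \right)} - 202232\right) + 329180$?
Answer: $127043$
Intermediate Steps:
$\left(k{\left(-283 \right)} - 202232\right) + 329180 = \left(\left(-188 - -283\right) - 202232\right) + 329180 = \left(\left(-188 + 283\right) - 202232\right) + 329180 = \left(95 - 202232\right) + 329180 = -202137 + 329180 = 127043$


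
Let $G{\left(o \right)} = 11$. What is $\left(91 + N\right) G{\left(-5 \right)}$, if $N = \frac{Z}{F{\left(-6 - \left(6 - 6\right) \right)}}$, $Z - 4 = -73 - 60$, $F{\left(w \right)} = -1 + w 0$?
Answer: $2420$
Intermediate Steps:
$F{\left(w \right)} = -1$ ($F{\left(w \right)} = -1 + 0 = -1$)
$Z = -129$ ($Z = 4 - 133 = -129$)
$N = 129$ ($N = - \frac{129}{-1} = \left(-129\right) \left(-1\right) = 129$)
$\left(91 + N\right) G{\left(-5 \right)} = \left(91 + 129\right) 11 = 220 \cdot 11 = 2420$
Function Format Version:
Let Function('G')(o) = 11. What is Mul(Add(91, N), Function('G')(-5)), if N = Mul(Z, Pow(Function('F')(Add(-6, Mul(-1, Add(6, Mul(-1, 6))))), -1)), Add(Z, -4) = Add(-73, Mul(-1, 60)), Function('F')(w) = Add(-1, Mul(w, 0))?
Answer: 2420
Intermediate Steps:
Function('F')(w) = -1 (Function('F')(w) = Add(-1, 0) = -1)
Z = -129 (Z = Add(4, Add(-73, Mul(-1, 60))) = Add(4, Add(-73, -60)) = Add(4, -133) = -129)
N = 129 (N = Mul(-129, Pow(-1, -1)) = Mul(-129, -1) = 129)
Mul(Add(91, N), Function('G')(-5)) = Mul(Add(91, 129), 11) = Mul(220, 11) = 2420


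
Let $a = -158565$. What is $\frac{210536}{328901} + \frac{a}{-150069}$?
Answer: $\frac{27915704683}{16452614723} \approx 1.6967$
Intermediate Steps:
$\frac{210536}{328901} + \frac{a}{-150069} = \frac{210536}{328901} - \frac{158565}{-150069} = 210536 \cdot \frac{1}{328901} - - \frac{52855}{50023} = \frac{210536}{328901} + \frac{52855}{50023} = \frac{27915704683}{16452614723}$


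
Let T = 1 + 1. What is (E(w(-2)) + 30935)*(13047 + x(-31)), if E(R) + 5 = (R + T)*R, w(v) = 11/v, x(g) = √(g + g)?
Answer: 1615179459/4 + 123797*I*√62/4 ≈ 4.0379e+8 + 2.4369e+5*I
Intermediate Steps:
T = 2
x(g) = √2*√g (x(g) = √(2*g) = √2*√g)
E(R) = -5 + R*(2 + R) (E(R) = -5 + (R + 2)*R = -5 + (2 + R)*R = -5 + R*(2 + R))
(E(w(-2)) + 30935)*(13047 + x(-31)) = ((-5 + (11/(-2))² + 2*(11/(-2))) + 30935)*(13047 + √2*√(-31)) = ((-5 + (11*(-½))² + 2*(11*(-½))) + 30935)*(13047 + √2*(I*√31)) = ((-5 + (-11/2)² + 2*(-11/2)) + 30935)*(13047 + I*√62) = ((-5 + 121/4 - 11) + 30935)*(13047 + I*√62) = (57/4 + 30935)*(13047 + I*√62) = 123797*(13047 + I*√62)/4 = 1615179459/4 + 123797*I*√62/4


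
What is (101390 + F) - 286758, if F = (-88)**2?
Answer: -177624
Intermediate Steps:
F = 7744
(101390 + F) - 286758 = (101390 + 7744) - 286758 = 109134 - 286758 = -177624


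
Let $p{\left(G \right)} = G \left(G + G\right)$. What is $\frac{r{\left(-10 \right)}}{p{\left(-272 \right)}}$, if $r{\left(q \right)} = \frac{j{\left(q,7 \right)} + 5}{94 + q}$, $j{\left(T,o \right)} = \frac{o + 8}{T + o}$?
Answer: $0$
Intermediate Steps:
$p{\left(G \right)} = 2 G^{2}$ ($p{\left(G \right)} = G 2 G = 2 G^{2}$)
$j{\left(T,o \right)} = \frac{8 + o}{T + o}$
$r{\left(q \right)} = \frac{5 + \frac{15}{7 + q}}{94 + q}$ ($r{\left(q \right)} = \frac{\frac{8 + 7}{q + 7} + 5}{94 + q} = \frac{\frac{1}{7 + q} 15 + 5}{94 + q} = \frac{\frac{15}{7 + q} + 5}{94 + q} = \frac{5 + \frac{15}{7 + q}}{94 + q}$)
$\frac{r{\left(-10 \right)}}{p{\left(-272 \right)}} = \frac{5 \frac{1}{7 - 10} \frac{1}{94 - 10} \left(10 - 10\right)}{2 \left(-272\right)^{2}} = \frac{5 \frac{1}{-3} \cdot \frac{1}{84} \cdot 0}{2 \cdot 73984} = \frac{5 \left(- \frac{1}{3}\right) \frac{1}{84} \cdot 0}{147968} = 0 \cdot \frac{1}{147968} = 0$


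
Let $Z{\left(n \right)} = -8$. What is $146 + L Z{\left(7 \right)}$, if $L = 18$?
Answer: $2$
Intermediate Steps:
$146 + L Z{\left(7 \right)} = 146 + 18 \left(-8\right) = 146 - 144 = 2$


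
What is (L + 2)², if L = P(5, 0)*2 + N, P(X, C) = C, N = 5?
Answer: 49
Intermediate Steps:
L = 5 (L = 0*2 + 5 = 0 + 5 = 5)
(L + 2)² = (5 + 2)² = 7² = 49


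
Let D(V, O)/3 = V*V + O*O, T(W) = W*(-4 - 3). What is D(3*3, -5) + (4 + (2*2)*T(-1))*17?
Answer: 862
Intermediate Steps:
T(W) = -7*W (T(W) = W*(-7) = -7*W)
D(V, O) = 3*O² + 3*V² (D(V, O) = 3*(V*V + O*O) = 3*(V² + O²) = 3*(O² + V²) = 3*O² + 3*V²)
D(3*3, -5) + (4 + (2*2)*T(-1))*17 = (3*(-5)² + 3*(3*3)²) + (4 + (2*2)*(-7*(-1)))*17 = (3*25 + 3*9²) + (4 + 4*7)*17 = (75 + 3*81) + (4 + 28)*17 = (75 + 243) + 32*17 = 318 + 544 = 862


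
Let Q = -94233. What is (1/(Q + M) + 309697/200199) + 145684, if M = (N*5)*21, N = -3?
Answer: 306399611051925/2103157228 ≈ 1.4569e+5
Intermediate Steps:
M = -315 (M = -3*5*21 = -15*21 = -315)
(1/(Q + M) + 309697/200199) + 145684 = (1/(-94233 - 315) + 309697/200199) + 145684 = (1/(-94548) + 309697*(1/200199)) + 145684 = (-1/94548 + 309697/200199) + 145684 = 3253447973/2103157228 + 145684 = 306399611051925/2103157228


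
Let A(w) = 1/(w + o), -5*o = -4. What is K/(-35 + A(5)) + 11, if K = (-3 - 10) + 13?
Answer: 11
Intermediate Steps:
o = 4/5 (o = -1/5*(-4) = 4/5 ≈ 0.80000)
K = 0 (K = -13 + 13 = 0)
A(w) = 1/(4/5 + w) (A(w) = 1/(w + 4/5) = 1/(4/5 + w))
K/(-35 + A(5)) + 11 = 0/(-35 + 5/(4 + 5*5)) + 11 = 0/(-35 + 5/(4 + 25)) + 11 = 0/(-35 + 5/29) + 11 = 0/(-1010/29) + 11 = -29/1010*0 + 11 = 0 + 11 = 11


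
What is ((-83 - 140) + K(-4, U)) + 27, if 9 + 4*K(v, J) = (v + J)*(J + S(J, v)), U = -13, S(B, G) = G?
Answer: -126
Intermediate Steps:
K(v, J) = -9/4 + (J + v)²/4 (K(v, J) = -9/4 + ((v + J)*(J + v))/4 = -9/4 + ((J + v)*(J + v))/4 = -9/4 + (J + v)²/4)
((-83 - 140) + K(-4, U)) + 27 = ((-83 - 140) + (-9/4 + (¼)*(-13)² + (¼)*(-4)² + (½)*(-13)*(-4))) + 27 = (-223 + (-9/4 + (¼)*169 + (¼)*16 + 26)) + 27 = (-223 + (-9/4 + 169/4 + 4 + 26)) + 27 = (-223 + 70) + 27 = -153 + 27 = -126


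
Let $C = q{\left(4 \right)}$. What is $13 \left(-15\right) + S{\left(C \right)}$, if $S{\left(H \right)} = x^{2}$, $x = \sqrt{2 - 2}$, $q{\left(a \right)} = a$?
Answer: $-195$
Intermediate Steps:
$C = 4$
$x = 0$ ($x = \sqrt{0} = 0$)
$S{\left(H \right)} = 0$ ($S{\left(H \right)} = 0^{2} = 0$)
$13 \left(-15\right) + S{\left(C \right)} = 13 \left(-15\right) + 0 = -195 + 0 = -195$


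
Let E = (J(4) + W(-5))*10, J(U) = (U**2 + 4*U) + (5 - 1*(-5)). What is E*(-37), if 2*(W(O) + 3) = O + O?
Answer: -12580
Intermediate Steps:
W(O) = -3 + O (W(O) = -3 + (O + O)/2 = -3 + (2*O)/2 = -3 + O)
J(U) = 10 + U**2 + 4*U (J(U) = (U**2 + 4*U) + (5 + 5) = (U**2 + 4*U) + 10 = 10 + U**2 + 4*U)
E = 340 (E = ((10 + 4**2 + 4*4) + (-3 - 5))*10 = ((10 + 16 + 16) - 8)*10 = (42 - 8)*10 = 34*10 = 340)
E*(-37) = 340*(-37) = -12580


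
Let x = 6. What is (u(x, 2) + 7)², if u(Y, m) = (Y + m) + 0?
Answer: 225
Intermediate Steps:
u(Y, m) = Y + m
(u(x, 2) + 7)² = ((6 + 2) + 7)² = (8 + 7)² = 15² = 225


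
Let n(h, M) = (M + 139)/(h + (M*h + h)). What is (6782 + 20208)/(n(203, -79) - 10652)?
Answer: -210940345/83250736 ≈ -2.5338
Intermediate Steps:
n(h, M) = (139 + M)/(2*h + M*h) (n(h, M) = (139 + M)/(h + (h + M*h)) = (139 + M)/(2*h + M*h))
(6782 + 20208)/(n(203, -79) - 10652) = (6782 + 20208)/((139 - 79)/(203*(2 - 79)) - 10652) = 26990/((1/203)*60/(-77) - 10652) = 26990/((1/203)*(-1/77)*60 - 10652) = 26990/(-60/15631 - 10652) = 26990/(-166501472/15631) = 26990*(-15631/166501472) = -210940345/83250736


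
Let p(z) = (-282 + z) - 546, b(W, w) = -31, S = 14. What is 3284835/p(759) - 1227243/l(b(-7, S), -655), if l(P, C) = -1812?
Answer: -651937917/13892 ≈ -46929.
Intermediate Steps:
p(z) = -828 + z
3284835/p(759) - 1227243/l(b(-7, S), -655) = 3284835/(-828 + 759) - 1227243/(-1812) = 3284835/(-69) - 1227243*(-1/1812) = 3284835*(-1/69) + 409081/604 = -1094945/23 + 409081/604 = -651937917/13892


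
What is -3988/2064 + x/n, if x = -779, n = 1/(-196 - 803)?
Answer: 401561039/516 ≈ 7.7822e+5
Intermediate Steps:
n = -1/999 (n = 1/(-999) = -1/999 ≈ -0.0010010)
-3988/2064 + x/n = -3988/2064 - 779/(-1/999) = -3988*1/2064 - 779*(-999) = -997/516 + 778221 = 401561039/516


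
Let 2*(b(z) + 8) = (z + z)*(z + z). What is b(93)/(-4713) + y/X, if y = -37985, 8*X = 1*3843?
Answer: -499543970/6037353 ≈ -82.742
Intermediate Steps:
X = 3843/8 (X = (1*3843)/8 = (1/8)*3843 = 3843/8 ≈ 480.38)
b(z) = -8 + 2*z**2 (b(z) = -8 + ((z + z)*(z + z))/2 = -8 + ((2*z)*(2*z))/2 = -8 + (4*z**2)/2 = -8 + 2*z**2)
b(93)/(-4713) + y/X = (-8 + 2*93**2)/(-4713) - 37985/3843/8 = (-8 + 2*8649)*(-1/4713) - 37985*8/3843 = (-8 + 17298)*(-1/4713) - 303880/3843 = 17290*(-1/4713) - 303880/3843 = -17290/4713 - 303880/3843 = -499543970/6037353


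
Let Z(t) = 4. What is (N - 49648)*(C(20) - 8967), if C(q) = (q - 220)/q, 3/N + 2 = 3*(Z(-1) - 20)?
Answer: 22284531731/50 ≈ 4.4569e+8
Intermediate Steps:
N = -3/50 (N = 3/(-2 + 3*(4 - 20)) = 3/(-2 + 3*(-16)) = 3/(-2 - 48) = 3/(-50) = 3*(-1/50) = -3/50 ≈ -0.060000)
C(q) = (-220 + q)/q
(N - 49648)*(C(20) - 8967) = (-3/50 - 49648)*((-220 + 20)/20 - 8967) = -2482403*((1/20)*(-200) - 8967)/50 = -2482403*(-10 - 8967)/50 = -2482403/50*(-8977) = 22284531731/50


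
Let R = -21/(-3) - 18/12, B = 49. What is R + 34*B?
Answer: 3343/2 ≈ 1671.5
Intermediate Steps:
R = 11/2 (R = -21*(-⅓) - 18*1/12 = 7 - 3/2 = 11/2 ≈ 5.5000)
R + 34*B = 11/2 + 34*49 = 11/2 + 1666 = 3343/2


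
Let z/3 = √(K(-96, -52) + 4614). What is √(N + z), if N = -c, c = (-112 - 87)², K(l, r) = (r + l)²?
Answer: √(-39601 + 3*√26518) ≈ 197.77*I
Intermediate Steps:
K(l, r) = (l + r)²
c = 39601 (c = (-199)² = 39601)
z = 3*√26518 (z = 3*√((-96 - 52)² + 4614) = 3*√((-148)² + 4614) = 3*√(21904 + 4614) = 3*√26518 ≈ 488.53)
N = -39601 (N = -1*39601 = -39601)
√(N + z) = √(-39601 + 3*√26518)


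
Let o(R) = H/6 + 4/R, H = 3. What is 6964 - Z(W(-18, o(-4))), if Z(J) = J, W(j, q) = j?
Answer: 6982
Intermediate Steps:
o(R) = 1/2 + 4/R (o(R) = 3/6 + 4/R = 3*(1/6) + 4/R = 1/2 + 4/R)
6964 - Z(W(-18, o(-4))) = 6964 - 1*(-18) = 6964 + 18 = 6982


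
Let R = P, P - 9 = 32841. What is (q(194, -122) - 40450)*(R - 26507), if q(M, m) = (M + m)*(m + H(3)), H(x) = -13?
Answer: -318228310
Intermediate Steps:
P = 32850 (P = 9 + 32841 = 32850)
R = 32850
q(M, m) = (-13 + m)*(M + m) (q(M, m) = (M + m)*(m - 13) = (M + m)*(-13 + m) = (-13 + m)*(M + m))
(q(194, -122) - 40450)*(R - 26507) = (((-122)² - 13*194 - 13*(-122) + 194*(-122)) - 40450)*(32850 - 26507) = ((14884 - 2522 + 1586 - 23668) - 40450)*6343 = (-9720 - 40450)*6343 = -50170*6343 = -318228310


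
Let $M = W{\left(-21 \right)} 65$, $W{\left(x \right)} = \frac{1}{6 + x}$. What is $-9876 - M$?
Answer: $- \frac{29615}{3} \approx -9871.7$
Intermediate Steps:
$M = - \frac{13}{3}$ ($M = \frac{1}{6 - 21} \cdot 65 = \frac{1}{-15} \cdot 65 = \left(- \frac{1}{15}\right) 65 = - \frac{13}{3} \approx -4.3333$)
$-9876 - M = -9876 - - \frac{13}{3} = -9876 + \frac{13}{3} = - \frac{29615}{3}$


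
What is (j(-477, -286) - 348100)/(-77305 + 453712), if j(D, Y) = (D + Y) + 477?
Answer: -348386/376407 ≈ -0.92556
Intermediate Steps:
j(D, Y) = 477 + D + Y
(j(-477, -286) - 348100)/(-77305 + 453712) = ((477 - 477 - 286) - 348100)/(-77305 + 453712) = (-286 - 348100)/376407 = -348386*1/376407 = -348386/376407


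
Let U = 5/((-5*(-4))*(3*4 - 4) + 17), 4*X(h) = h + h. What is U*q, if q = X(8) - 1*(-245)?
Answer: 415/59 ≈ 7.0339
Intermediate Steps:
X(h) = h/2 (X(h) = (h + h)/4 = (2*h)/4 = h/2)
q = 249 (q = (½)*8 - 1*(-245) = 4 + 245 = 249)
U = 5/177 (U = 5/(20*(12 - 4) + 17) = 5/(20*8 + 17) = 5/(160 + 17) = 5/177 ≈ 0.028249)
U*q = (5/177)*249 = 415/59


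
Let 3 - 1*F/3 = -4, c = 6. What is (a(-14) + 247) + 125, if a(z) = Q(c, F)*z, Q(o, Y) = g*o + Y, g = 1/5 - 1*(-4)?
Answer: -1374/5 ≈ -274.80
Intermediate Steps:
F = 21 (F = 9 - 3*(-4) = 9 + 12 = 21)
g = 21/5 (g = 1/5 + 4 = 21/5 ≈ 4.2000)
Q(o, Y) = Y + 21*o/5 (Q(o, Y) = 21*o/5 + Y = Y + 21*o/5)
a(z) = 231*z/5 (a(z) = (21 + (21/5)*6)*z = (21 + 126/5)*z = 231*z/5)
(a(-14) + 247) + 125 = ((231/5)*(-14) + 247) + 125 = (-3234/5 + 247) + 125 = -1999/5 + 125 = -1374/5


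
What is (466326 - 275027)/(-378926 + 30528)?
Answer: -191299/348398 ≈ -0.54908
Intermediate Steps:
(466326 - 275027)/(-378926 + 30528) = 191299/(-348398) = 191299*(-1/348398) = -191299/348398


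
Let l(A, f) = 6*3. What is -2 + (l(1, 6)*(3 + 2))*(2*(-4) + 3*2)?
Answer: -182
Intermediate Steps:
l(A, f) = 18
-2 + (l(1, 6)*(3 + 2))*(2*(-4) + 3*2) = -2 + (18*(3 + 2))*(2*(-4) + 3*2) = -2 + (18*5)*(-8 + 6) = -2 + 90*(-2) = -2 - 180 = -182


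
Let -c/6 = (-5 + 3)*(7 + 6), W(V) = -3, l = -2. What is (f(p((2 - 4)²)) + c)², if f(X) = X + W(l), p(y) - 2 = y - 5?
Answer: 23716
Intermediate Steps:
p(y) = -3 + y (p(y) = 2 + (y - 5) = 2 + (-5 + y) = -3 + y)
c = 156 (c = -6*(-5 + 3)*(7 + 6) = -(-12)*13 = -6*(-26) = 156)
f(X) = -3 + X (f(X) = X - 3 = -3 + X)
(f(p((2 - 4)²)) + c)² = ((-3 + (-3 + (2 - 4)²)) + 156)² = ((-3 + (-3 + (-2)²)) + 156)² = ((-3 + (-3 + 4)) + 156)² = ((-3 + 1) + 156)² = (-2 + 156)² = 154² = 23716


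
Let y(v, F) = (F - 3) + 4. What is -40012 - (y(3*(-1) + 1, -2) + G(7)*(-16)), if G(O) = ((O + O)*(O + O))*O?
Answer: -18059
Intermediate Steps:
y(v, F) = 1 + F (y(v, F) = (-3 + F) + 4 = 1 + F)
G(O) = 4*O**3 (G(O) = ((2*O)*(2*O))*O = (4*O**2)*O = 4*O**3)
-40012 - (y(3*(-1) + 1, -2) + G(7)*(-16)) = -40012 - ((1 - 2) + (4*7**3)*(-16)) = -40012 - (-1 + (4*343)*(-16)) = -40012 - (-1 + 1372*(-16)) = -40012 - (-1 - 21952) = -40012 - 1*(-21953) = -40012 + 21953 = -18059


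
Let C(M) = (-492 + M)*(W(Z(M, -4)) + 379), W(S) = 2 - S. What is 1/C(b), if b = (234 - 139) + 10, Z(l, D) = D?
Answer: -1/148995 ≈ -6.7116e-6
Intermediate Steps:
b = 105 (b = 95 + 10 = 105)
C(M) = -189420 + 385*M (C(M) = (-492 + M)*((2 - 1*(-4)) + 379) = (-492 + M)*((2 + 4) + 379) = (-492 + M)*(6 + 379) = (-492 + M)*385 = -189420 + 385*M)
1/C(b) = 1/(-189420 + 385*105) = 1/(-189420 + 40425) = 1/(-148995) = -1/148995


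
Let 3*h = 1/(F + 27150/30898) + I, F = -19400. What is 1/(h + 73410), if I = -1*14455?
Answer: 299697025/20556718434642 ≈ 1.4579e-5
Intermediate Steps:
I = -14455
h = -1444040170608/299697025 (h = (1/(-19400 + 27150/30898) - 14455)/3 = (1/(-19400 + 27150*(1/30898)) - 14455)/3 = (1/(-19400 + 13575/15449) - 14455)/3 = (1/(-299697025/15449) - 14455)/3 = (-15449/299697025 - 14455)/3 = (⅓)*(-4332120511824/299697025) = -1444040170608/299697025 ≈ -4818.3)
1/(h + 73410) = 1/(-1444040170608/299697025 + 73410) = 1/(20556718434642/299697025) = 299697025/20556718434642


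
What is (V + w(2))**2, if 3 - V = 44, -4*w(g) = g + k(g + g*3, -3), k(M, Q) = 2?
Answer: 1764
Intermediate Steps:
w(g) = -1/2 - g/4 (w(g) = -(g + 2)/4 = -(2 + g)/4 = -1/2 - g/4)
V = -41 (V = 3 - 1*44 = 3 - 44 = -41)
(V + w(2))**2 = (-41 + (-1/2 - 1/4*2))**2 = (-41 + (-1/2 - 1/2))**2 = (-41 - 1)**2 = (-42)**2 = 1764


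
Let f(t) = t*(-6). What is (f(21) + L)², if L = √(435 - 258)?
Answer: (126 - √177)² ≈ 12700.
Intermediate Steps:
f(t) = -6*t
L = √177 ≈ 13.304
(f(21) + L)² = (-6*21 + √177)² = (-126 + √177)²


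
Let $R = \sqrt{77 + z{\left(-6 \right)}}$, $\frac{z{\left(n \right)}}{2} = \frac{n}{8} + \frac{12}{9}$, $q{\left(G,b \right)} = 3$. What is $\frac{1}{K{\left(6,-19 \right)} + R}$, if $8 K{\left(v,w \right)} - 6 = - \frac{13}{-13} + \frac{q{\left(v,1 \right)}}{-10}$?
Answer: $- \frac{240}{22199} + \frac{3200 \sqrt{2814}}{1487333} \approx 0.10332$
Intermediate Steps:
$K{\left(v,w \right)} = \frac{67}{80}$ ($K{\left(v,w \right)} = \frac{3}{4} + \frac{- \frac{13}{-13} + \frac{3}{-10}}{8} = \frac{3}{4} + \frac{\left(-13\right) \left(- \frac{1}{13}\right) + 3 \left(- \frac{1}{10}\right)}{8} = \frac{3}{4} + \frac{1 - \frac{3}{10}}{8} = \frac{3}{4} + \frac{1}{8} \cdot \frac{7}{10} = \frac{3}{4} + \frac{7}{80} = \frac{67}{80}$)
$z{\left(n \right)} = \frac{8}{3} + \frac{n}{4}$ ($z{\left(n \right)} = 2 \left(\frac{n}{8} + \frac{12}{9}\right) = 2 \left(n \frac{1}{8} + 12 \cdot \frac{1}{9}\right) = 2 \left(\frac{n}{8} + \frac{4}{3}\right) = 2 \left(\frac{4}{3} + \frac{n}{8}\right) = \frac{8}{3} + \frac{n}{4}$)
$R = \frac{\sqrt{2814}}{6}$ ($R = \sqrt{77 + \left(\frac{8}{3} + \frac{1}{4} \left(-6\right)\right)} = \sqrt{77 + \left(\frac{8}{3} - \frac{3}{2}\right)} = \sqrt{77 + \frac{7}{6}} = \sqrt{\frac{469}{6}} = \frac{\sqrt{2814}}{6} \approx 8.8412$)
$\frac{1}{K{\left(6,-19 \right)} + R} = \frac{1}{\frac{67}{80} + \frac{\sqrt{2814}}{6}}$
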